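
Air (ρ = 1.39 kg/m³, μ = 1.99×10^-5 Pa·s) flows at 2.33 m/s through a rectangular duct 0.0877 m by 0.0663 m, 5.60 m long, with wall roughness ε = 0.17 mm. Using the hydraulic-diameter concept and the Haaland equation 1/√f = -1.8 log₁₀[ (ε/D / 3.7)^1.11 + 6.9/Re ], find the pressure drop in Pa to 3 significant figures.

Hydraulic diameter D_h = 4A/P = 4·(0.0877·0.0663)/(2·(0.0877+0.0663)) = 0.02326/0.308 = 0.07551 m.
Re = ρVD_h/μ = 1.39·2.33·0.07551/1.99e-05 = 1.229e+04.
ε/D_h = 0.00017/0.07551 = 0.00225; Haaland gives 1/√f = -1.8 log₁₀[0.000269+0.000561] = 5.545, so f = 0.03253.
ΔP = f(L/D_h)(ρV²/2) = 0.03253·5.6/0.07551·3.773 = 9.101 Pa.

ΔP ≈ 9.10 Pa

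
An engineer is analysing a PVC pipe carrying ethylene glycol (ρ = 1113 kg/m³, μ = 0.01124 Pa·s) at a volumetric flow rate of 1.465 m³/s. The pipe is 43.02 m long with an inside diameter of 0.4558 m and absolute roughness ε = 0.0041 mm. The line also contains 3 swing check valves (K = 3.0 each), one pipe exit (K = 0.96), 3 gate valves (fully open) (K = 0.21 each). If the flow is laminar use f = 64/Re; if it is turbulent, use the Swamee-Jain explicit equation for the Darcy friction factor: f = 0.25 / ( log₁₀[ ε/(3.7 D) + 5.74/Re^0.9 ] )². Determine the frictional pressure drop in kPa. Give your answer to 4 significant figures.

ΔP ≈ 533.2 kPa

Cross-sectional area A = πD²/4 = π(0.4558)²/4 = 0.1632 m²; mean velocity V = Q/A = 1.465/0.1632 = 8.978 m/s.
Reynolds number Re = ρVD/μ = 1113 · 8.978 · 0.4558 / 0.0112 = 4.052e+05.
Re > 4000 → turbulent. Relative roughness ε/D = 4.1e-06/0.4558 = 9e-06. Swamee-Jain: f = 0.25/(log₁₀[9e-06/3.7 + 5.74/4.052e+05^0.9])² = 0.25/(log₁₀[2.43e-06 + 5.15e-05])² = 0.25/(-4.268)² = 0.01372.
Total minor-loss coefficient ΣK = 3·3 + 1·0.96 + 3·0.21 = 10.6.
ΔP = [f·L/D + ΣK]·(ρV²/2) = [0.01372·43.02/0.4558 + 10.6]·(1113·8.978²/2) = [1.295 + 10.6]·4.486e+04 = 5.332e+05 Pa.
ΔP = 5.332e+05 Pa = 533.2 kPa.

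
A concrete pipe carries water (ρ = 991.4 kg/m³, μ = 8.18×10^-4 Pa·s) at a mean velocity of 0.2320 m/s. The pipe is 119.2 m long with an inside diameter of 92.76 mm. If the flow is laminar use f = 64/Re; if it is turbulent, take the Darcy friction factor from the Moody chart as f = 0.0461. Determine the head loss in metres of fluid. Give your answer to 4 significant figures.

h_f ≈ 0.1625 m

Reynolds number Re = ρVD/μ = 991.4 · 0.232 · 0.09276 / 0.000818 = 2.608e+04.
Re > 4000 → turbulent; use the Moody-chart value f = 0.0461.
Darcy-Weisbach: ΔP = f(L/D)(ρV²/2) = 0.0461·(119.2/0.09276)·(991.4·0.232²/2) = 0.0461·1285·26.68 = 1581 Pa.
Head loss h_f = ΔP/(ρg) = 1581/(991.4·9.81) = 0.1625 m.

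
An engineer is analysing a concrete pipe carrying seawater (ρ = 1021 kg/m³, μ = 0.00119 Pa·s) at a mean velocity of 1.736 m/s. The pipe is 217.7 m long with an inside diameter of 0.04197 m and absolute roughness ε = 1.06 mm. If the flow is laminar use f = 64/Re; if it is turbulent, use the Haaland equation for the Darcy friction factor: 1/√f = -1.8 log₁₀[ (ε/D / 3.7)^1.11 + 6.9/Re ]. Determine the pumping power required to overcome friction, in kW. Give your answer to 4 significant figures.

Reynolds number Re = ρVD/μ = 1021 · 1.736 · 0.04197 / 0.00119 = 6.251e+04.
Re > 4000 → turbulent. Relative roughness ε/D = 0.00106/0.04197 = 0.0253. Haaland: 1/√f = -1.8 log₁₀[(0.0253/3.7)^1.11 + 6.9/6.251e+04] = -1.8 log₁₀[0.00394 + 0.00011] = 4.306, so f = 0.05394.
Darcy-Weisbach: ΔP = f(L/D)(ρV²/2) = 0.05394·(217.7/0.04197)·(1021·1.736²/2) = 0.05394·5187·1538 = 4.304e+05 Pa.
Q = V·A = 1.736·0.001383 = 0.002402 m³/s.
Pumping power P = QΔP = 0.002402·4.304e+05 = 1033.8 W = 1.034 kW.

P ≈ 1.034 kW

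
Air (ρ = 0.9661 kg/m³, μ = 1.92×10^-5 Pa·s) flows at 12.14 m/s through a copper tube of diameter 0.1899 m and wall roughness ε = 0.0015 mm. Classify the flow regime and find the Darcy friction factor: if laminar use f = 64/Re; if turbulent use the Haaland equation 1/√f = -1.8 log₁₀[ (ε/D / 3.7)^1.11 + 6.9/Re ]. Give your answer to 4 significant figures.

Re = ρVD/μ = 0.9661·12.14·0.1899/1.92e-05 = 1.16e+05.
Re > 4000 → turbulent. ε/D = 1.5e-06/0.1899 = 7.9e-06; Haaland: 1/√f = -1.8 log₁₀[5.08e-07 + 5.95e-05] = 7.599, so f = 0.01732.

f ≈ 0.01732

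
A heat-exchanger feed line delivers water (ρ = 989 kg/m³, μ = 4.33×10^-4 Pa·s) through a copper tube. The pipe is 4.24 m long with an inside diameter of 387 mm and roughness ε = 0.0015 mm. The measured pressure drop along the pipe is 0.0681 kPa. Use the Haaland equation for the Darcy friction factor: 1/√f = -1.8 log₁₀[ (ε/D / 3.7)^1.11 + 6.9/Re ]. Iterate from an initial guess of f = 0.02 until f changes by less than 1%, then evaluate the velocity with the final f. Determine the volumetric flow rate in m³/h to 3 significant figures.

Q ≈ 436 m³/h

Rearranging Darcy-Weisbach: V = √(2·ΔP·D/(f·L·ρ)). With ε/D = 1.5e-06/0.387 = 3.88e-06, iterate starting from f = 0.02:
  f = 0.02 → V = √(2·68.1·0.387/(0.02·4.24·989)) = 0.7928 m/s; Re = ρVD/μ = 7.008e+05; f → 0.01236
  f = 0.01236 → V = 1.008 m/s; Re = 8.913e+05; f → 0.01187
  f = 0.01187 → V = 1.029 m/s; Re = 9.095e+05; f → 0.01183
Converged (Δf/f < 1%). With the final f = 0.01183: V = √(2·68.1·0.387/(0.01183·4.24·989)) = 1.031 m/s.
Q = V·A = 1.031·(π/4·0.387²) = 0.1212 m³/s = 436 m³/h.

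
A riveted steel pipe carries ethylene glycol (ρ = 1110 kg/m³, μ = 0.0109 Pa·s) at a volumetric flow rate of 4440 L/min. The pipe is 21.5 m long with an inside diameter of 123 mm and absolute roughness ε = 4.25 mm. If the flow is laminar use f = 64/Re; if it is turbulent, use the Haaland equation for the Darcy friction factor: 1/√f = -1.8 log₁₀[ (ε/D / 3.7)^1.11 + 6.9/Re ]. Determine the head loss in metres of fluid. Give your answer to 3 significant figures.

Q = 4440 L/min = 4440/60000 = 0.074 m³/s.
Cross-sectional area A = πD²/4 = π(0.123)²/4 = 0.01188 m²; mean velocity V = Q/A = 0.074/0.01188 = 6.228 m/s.
Reynolds number Re = ρVD/μ = 1110 · 6.228 · 0.123 / 0.0109 = 7.801e+04.
Re > 4000 → turbulent. Relative roughness ε/D = 0.00425/0.123 = 0.0346. Haaland: 1/√f = -1.8 log₁₀[(0.0346/3.7)^1.11 + 6.9/7.801e+04] = -1.8 log₁₀[0.00558 + 8.85e-05] = 4.043, so f = 0.06117.
Darcy-Weisbach: ΔP = f(L/D)(ρV²/2) = 0.06117·(21.5/0.123)·(1110·6.228²/2) = 0.06117·174.8·2.153e+04 = 2.302e+05 Pa.
Head loss h_f = ΔP/(ρg) = 2.302e+05/(1110·9.81) = 21.1 m.

h_f ≈ 21.1 m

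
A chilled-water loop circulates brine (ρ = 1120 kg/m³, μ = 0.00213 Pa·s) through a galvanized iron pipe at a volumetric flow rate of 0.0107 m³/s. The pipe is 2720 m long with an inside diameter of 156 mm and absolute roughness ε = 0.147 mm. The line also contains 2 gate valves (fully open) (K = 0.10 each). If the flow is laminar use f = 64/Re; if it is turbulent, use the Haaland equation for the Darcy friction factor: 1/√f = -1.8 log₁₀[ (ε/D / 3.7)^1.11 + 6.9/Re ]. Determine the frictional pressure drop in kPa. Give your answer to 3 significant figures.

Cross-sectional area A = πD²/4 = π(0.156)²/4 = 0.01911 m²; mean velocity V = Q/A = 0.0107/0.01911 = 0.5598 m/s.
Reynolds number Re = ρVD/μ = 1120 · 0.5598 · 0.156 / 0.00213 = 4.592e+04.
Re > 4000 → turbulent. Relative roughness ε/D = 0.000147/0.156 = 0.000942. Haaland: 1/√f = -1.8 log₁₀[(0.000942/3.7)^1.11 + 6.9/4.592e+04] = -1.8 log₁₀[0.000102 + 0.00015] = 6.475, so f = 0.02385.
Total minor-loss coefficient ΣK = 2·0.1 = 0.2.
ΔP = [f·L/D + ΣK]·(ρV²/2) = [0.02385·2720/0.156 + 0.2]·(1120·0.5598²/2) = [415.9 + 0.2]·175.5 = 7.302e+04 Pa.
ΔP = 7.302e+04 Pa = 73.0 kPa.

ΔP ≈ 73.0 kPa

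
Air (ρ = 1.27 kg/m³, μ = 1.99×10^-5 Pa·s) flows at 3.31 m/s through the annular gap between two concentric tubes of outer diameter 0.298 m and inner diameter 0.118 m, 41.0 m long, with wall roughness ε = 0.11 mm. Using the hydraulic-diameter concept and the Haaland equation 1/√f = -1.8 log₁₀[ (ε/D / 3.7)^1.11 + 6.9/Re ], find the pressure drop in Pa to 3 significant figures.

Hydraulic diameter D_h = 4A/P = D_o - D_i = 0.298 - 0.118 = 0.18 m.
Re = ρVD_h/μ = 1.27·3.31·0.18/1.99e-05 = 3.802e+04.
ε/D_h = 0.00011/0.18 = 0.000611; Haaland gives 1/√f = -1.8 log₁₀[6.34e-05+0.000181] = 6.5, so f = 0.02367.
ΔP = f(L/D_h)(ρV²/2) = 0.02367·41/0.18·6.957 = 37.51 Pa.

ΔP ≈ 37.5 Pa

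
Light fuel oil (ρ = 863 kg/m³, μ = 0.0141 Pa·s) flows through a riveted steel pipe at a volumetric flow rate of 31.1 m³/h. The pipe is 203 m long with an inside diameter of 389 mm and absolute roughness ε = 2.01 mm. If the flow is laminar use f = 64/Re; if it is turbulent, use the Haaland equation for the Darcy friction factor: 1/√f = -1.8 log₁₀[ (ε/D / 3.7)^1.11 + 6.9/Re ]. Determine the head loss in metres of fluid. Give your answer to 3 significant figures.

Q = 31.1 m³/h = 31.1/3600 = 0.008639 m³/s.
Cross-sectional area A = πD²/4 = π(0.389)²/4 = 0.1188 m²; mean velocity V = Q/A = 0.008639/0.1188 = 0.07269 m/s.
Reynolds number Re = ρVD/μ = 863 · 0.07269 · 0.389 / 0.0141 = 1731.
Re < 2300 → laminar flow, so f = 64/Re = 64/1731 = 0.03698 (the turbulent correlation is not needed).
Darcy-Weisbach: ΔP = f(L/D)(ρV²/2) = 0.03698·(203/0.389)·(863·0.07269²/2) = 0.03698·521.9·2.28 = 44 Pa.
Head loss h_f = ΔP/(ρg) = 44/(863·9.81) = 0.00520 m.

h_f ≈ 0.00520 m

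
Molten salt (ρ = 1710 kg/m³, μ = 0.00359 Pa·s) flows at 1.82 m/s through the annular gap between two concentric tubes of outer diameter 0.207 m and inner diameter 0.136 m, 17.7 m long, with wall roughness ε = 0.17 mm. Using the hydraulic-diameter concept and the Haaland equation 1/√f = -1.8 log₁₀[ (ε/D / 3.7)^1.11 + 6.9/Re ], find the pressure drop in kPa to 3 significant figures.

ΔP ≈ 18.9 kPa

Hydraulic diameter D_h = 4A/P = D_o - D_i = 0.207 - 0.136 = 0.071 m.
Re = ρVD_h/μ = 1710·1.82·0.071/0.00359 = 6.155e+04.
ε/D_h = 0.00017/0.071 = 0.00239; Haaland gives 1/√f = -1.8 log₁₀[0.000289+0.000112] = 6.115, so f = 0.02674.
ΔP = f(L/D_h)(ρV²/2) = 0.02674·17.7/0.071·2832 = 1.888e+04 Pa.
ΔP = 18.9 kPa.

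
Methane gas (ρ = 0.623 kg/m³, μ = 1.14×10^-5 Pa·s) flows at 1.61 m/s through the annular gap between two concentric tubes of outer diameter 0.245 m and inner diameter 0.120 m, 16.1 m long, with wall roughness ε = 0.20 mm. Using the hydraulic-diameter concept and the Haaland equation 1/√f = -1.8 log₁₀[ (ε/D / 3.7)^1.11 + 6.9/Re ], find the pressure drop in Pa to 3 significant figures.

ΔP ≈ 3.36 Pa

Hydraulic diameter D_h = 4A/P = D_o - D_i = 0.245 - 0.12 = 0.125 m.
Re = ρVD_h/μ = 0.623·1.61·0.125/1.14e-05 = 1.1e+04.
ε/D_h = 0.0002/0.125 = 0.0016; Haaland gives 1/√f = -1.8 log₁₀[0.000184+0.000627] = 5.563, so f = 0.03231.
ΔP = f(L/D_h)(ρV²/2) = 0.03231·16.1/0.125·0.8074 = 3.361 Pa.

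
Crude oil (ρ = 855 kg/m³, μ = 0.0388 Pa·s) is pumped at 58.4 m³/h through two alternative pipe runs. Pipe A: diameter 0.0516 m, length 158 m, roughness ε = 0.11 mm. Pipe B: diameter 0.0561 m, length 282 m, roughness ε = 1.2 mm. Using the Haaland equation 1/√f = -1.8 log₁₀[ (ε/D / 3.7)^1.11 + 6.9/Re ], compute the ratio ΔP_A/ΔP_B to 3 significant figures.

ΔP_A/ΔP_B ≈ 0.543

Pipe A: V = Q/A = 0.01622/0.002091 = 7.757 m/s; Re = 8821; ε/D = 0.00213; Haaland → f = 0.03465; ΔP_A = f(L/D)(ρV²/2) = 2.729e+06 Pa.
Pipe B: V = Q/A = 0.01622/0.002472 = 6.563 m/s; Re = 8113; ε/D = 0.0214; Haaland → f = 0.0543; ΔP_B = f(L/D)(ρV²/2) = 5.026e+06 Pa.
ΔP_A/ΔP_B = 2.729e+06/5.026e+06 = 0.543.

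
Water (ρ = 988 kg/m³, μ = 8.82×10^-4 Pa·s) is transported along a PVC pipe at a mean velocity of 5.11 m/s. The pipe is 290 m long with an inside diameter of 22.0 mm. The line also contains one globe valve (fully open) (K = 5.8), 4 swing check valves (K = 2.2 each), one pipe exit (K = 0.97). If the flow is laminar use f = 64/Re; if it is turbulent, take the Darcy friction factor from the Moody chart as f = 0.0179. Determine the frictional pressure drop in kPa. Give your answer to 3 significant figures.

Reynolds number Re = ρVD/μ = 988 · 5.11 · 0.022 / 0.000882 = 1.259e+05.
Re > 4000 → turbulent; use the Moody-chart value f = 0.0179.
Total minor-loss coefficient ΣK = 1·5.8 + 4·2.2 + 1·0.97 = 15.6.
ΔP = [f·L/D + ΣK]·(ρV²/2) = [0.0179·290/0.022 + 15.6]·(988·5.11²/2) = [236 + 15.6]·1.29e+04 = 3.245e+06 Pa.
ΔP = 3.245e+06 Pa = 3240 kPa.

ΔP ≈ 3240 kPa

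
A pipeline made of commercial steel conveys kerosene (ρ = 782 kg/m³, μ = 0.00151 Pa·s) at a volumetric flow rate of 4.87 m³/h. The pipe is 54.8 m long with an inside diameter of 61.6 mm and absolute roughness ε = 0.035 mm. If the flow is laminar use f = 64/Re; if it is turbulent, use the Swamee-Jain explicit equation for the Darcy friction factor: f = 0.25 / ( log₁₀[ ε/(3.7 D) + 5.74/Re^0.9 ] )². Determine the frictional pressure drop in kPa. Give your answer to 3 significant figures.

Q = 4.87 m³/h = 4.87/3600 = 0.001353 m³/s.
Cross-sectional area A = πD²/4 = π(0.0616)²/4 = 0.00298 m²; mean velocity V = Q/A = 0.001353/0.00298 = 0.4539 m/s.
Reynolds number Re = ρVD/μ = 782 · 0.4539 · 0.0616 / 0.00151 = 1.448e+04.
Re > 4000 → turbulent. Relative roughness ε/D = 3.5e-05/0.0616 = 0.000568. Swamee-Jain: f = 0.25/(log₁₀[0.000568/3.7 + 5.74/1.448e+04^0.9])² = 0.25/(log₁₀[0.000154 + 0.00103])² = 0.25/(-2.926)² = 0.02921.
Darcy-Weisbach: ΔP = f(L/D)(ρV²/2) = 0.02921·(54.8/0.0616)·(782·0.4539²/2) = 0.02921·889.6·80.56 = 2093 Pa.
ΔP = 2093 Pa = 2.09 kPa.

ΔP ≈ 2.09 kPa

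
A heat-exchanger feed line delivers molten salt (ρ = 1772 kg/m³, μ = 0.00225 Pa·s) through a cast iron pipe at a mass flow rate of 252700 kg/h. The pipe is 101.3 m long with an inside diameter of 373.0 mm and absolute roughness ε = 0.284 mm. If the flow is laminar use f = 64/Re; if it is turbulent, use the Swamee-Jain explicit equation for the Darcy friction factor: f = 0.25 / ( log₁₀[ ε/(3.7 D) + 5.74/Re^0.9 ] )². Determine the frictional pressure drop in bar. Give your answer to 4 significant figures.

ΔP ≈ 0.006746 bar

ṁ = 252700 kg/h = 252700/3600 = 70.19 kg/s.
A = πD²/4 = π(0.373)²/4 = 0.1093 m²; mean velocity V = ṁ/(ρA) = 70.19/(1772 · 0.1093) = 0.3625 m/s.
Reynolds number Re = ρVD/μ = 1772 · 0.3625 · 0.373 / 0.00225 = 1.065e+05.
Re > 4000 → turbulent. Relative roughness ε/D = 0.000284/0.373 = 0.000761. Swamee-Jain: f = 0.25/(log₁₀[0.000761/3.7 + 5.74/1.065e+05^0.9])² = 0.25/(log₁₀[0.000206 + 0.000172])² = 0.25/(-3.423)² = 0.02133.
Darcy-Weisbach: ΔP = f(L/D)(ρV²/2) = 0.02133·(101.3/0.373)·(1772·0.3625²/2) = 0.02133·271.6·116.4 = 674.6 Pa.
ΔP = 674.6 Pa = 0.006746 bar.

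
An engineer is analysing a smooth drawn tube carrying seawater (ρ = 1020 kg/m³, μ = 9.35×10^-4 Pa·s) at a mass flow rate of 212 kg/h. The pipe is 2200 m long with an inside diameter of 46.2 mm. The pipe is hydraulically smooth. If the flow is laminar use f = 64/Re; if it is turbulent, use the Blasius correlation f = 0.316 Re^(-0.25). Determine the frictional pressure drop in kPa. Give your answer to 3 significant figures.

ΔP ≈ 1.06 kPa

ṁ = 212 kg/h = 212/3600 = 0.05889 kg/s.
A = πD²/4 = π(0.0462)²/4 = 0.001676 m²; mean velocity V = ṁ/(ρA) = 0.05889/(1020 · 0.001676) = 0.03444 m/s.
Reynolds number Re = ρVD/μ = 1020 · 0.03444 · 0.0462 / 0.000935 = 1736.
Re < 2300 → laminar flow, so f = 64/Re = 64/1736 = 0.03687 (the turbulent correlation is not needed).
Darcy-Weisbach: ΔP = f(L/D)(ρV²/2) = 0.03687·(2200/0.0462)·(1020·0.03444²/2) = 0.03687·4.762e+04·0.6049 = 1062 Pa.
ΔP = 1062 Pa = 1.06 kPa.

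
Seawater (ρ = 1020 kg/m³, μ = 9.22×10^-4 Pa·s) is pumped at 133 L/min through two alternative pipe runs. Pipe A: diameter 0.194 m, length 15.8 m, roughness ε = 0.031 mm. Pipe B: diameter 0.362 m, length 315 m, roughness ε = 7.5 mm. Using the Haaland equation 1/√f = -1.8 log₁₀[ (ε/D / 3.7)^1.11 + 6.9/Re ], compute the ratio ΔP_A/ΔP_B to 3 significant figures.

ΔP_A/ΔP_B ≈ 0.582

Pipe A: V = Q/A = 0.002217/0.02956 = 0.07499 m/s; Re = 1.609e+04; ε/D = 0.00016; Haaland → f = 0.02744; ΔP_A = f(L/D)(ρV²/2) = 6.41 Pa.
Pipe B: V = Q/A = 0.002217/0.1029 = 0.02154 m/s; Re = 8625; ε/D = 0.0207; Haaland → f = 0.05351; ΔP_B = f(L/D)(ρV²/2) = 11.01 Pa.
ΔP_A/ΔP_B = 6.41/11.01 = 0.582.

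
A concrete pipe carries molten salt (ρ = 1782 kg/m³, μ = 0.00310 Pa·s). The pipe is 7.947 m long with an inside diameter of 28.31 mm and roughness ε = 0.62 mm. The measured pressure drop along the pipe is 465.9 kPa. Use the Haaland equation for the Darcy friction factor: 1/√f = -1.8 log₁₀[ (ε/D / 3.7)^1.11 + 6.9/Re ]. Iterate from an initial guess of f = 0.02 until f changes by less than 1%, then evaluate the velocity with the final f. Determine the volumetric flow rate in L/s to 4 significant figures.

Rearranging Darcy-Weisbach: V = √(2·ΔP·D/(f·L·ρ)). With ε/D = 0.00062/0.02831 = 0.0219, iterate starting from f = 0.02:
  f = 0.02 → V = √(2·4.659e+05·0.02831/(0.02·7.947·1782)) = 9.651 m/s; Re = ρVD/μ = 1.571e+05; f → 0.05071
  f = 0.05071 → V = 6.061 m/s; Re = 9.864e+04; f → 0.05084
Converged (Δf/f < 1%). With the final f = 0.05084: V = √(2·4.659e+05·0.02831/(0.05084·7.947·1782)) = 6.053 m/s.
Q = V·A = 6.053·(π/4·0.02831²) = 0.00381 m³/s = 3.810 L/s.

Q ≈ 3.810 L/s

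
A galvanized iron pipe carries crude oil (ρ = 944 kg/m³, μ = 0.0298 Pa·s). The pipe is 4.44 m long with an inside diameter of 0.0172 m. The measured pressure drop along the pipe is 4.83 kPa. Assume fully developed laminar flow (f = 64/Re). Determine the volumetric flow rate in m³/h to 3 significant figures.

For laminar flow, f = 64/Re with Re = ρVD/μ, so Darcy-Weisbach reduces to ΔP = 32μLV/D². Solving for V: V = ΔP·D²/(32μL) = 4830·(0.0172)²/(32·0.0298·4.44) = 0.3375 m/s.
Check: Re = ρVD/μ = 944·0.3375·0.0172/0.0298 = 183.9 < 2300, so the laminar assumption holds.
Q = V·A = 0.3375·(π/4·0.0172²) = 7.842e-05 m³/s = 0.282 m³/h.

Q ≈ 0.282 m³/h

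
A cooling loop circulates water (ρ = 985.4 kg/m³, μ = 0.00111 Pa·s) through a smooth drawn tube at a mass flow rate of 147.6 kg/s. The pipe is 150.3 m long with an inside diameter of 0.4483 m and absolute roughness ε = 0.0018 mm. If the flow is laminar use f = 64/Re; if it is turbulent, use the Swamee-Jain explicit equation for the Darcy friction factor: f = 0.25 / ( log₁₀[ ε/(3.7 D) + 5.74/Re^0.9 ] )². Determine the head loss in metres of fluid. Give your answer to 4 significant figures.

h_f ≈ 0.2128 m

A = πD²/4 = π(0.4483)²/4 = 0.1578 m²; mean velocity V = ṁ/(ρA) = 147.6/(985.4 · 0.1578) = 0.949 m/s.
Reynolds number Re = ρVD/μ = 985.4 · 0.949 · 0.4483 / 0.00111 = 3.777e+05.
Re > 4000 → turbulent. Relative roughness ε/D = 1.8e-06/0.4483 = 4.02e-06. Swamee-Jain: f = 0.25/(log₁₀[4.02e-06/3.7 + 5.74/3.777e+05^0.9])² = 0.25/(log₁₀[1.09e-06 + 5.49e-05])² = 0.25/(-4.252)² = 0.01383.
Darcy-Weisbach: ΔP = f(L/D)(ρV²/2) = 0.01383·(150.3/0.4483)·(985.4·0.949²/2) = 0.01383·335.3·443.7 = 2057 Pa.
Head loss h_f = ΔP/(ρg) = 2057/(985.4·9.81) = 0.2128 m.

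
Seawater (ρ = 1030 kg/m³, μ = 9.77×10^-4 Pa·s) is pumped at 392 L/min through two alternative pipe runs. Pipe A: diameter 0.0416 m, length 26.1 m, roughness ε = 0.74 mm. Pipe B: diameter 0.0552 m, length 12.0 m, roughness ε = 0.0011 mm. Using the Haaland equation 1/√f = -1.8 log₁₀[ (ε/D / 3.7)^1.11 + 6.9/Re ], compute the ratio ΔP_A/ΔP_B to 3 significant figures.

Pipe A: V = Q/A = 0.006533/0.001359 = 4.807 m/s; Re = 2.108e+05; ε/D = 0.0178; Haaland → f = 0.04681; ΔP_A = f(L/D)(ρV²/2) = 3.495e+05 Pa.
Pipe B: V = Q/A = 0.006533/0.002393 = 2.73 m/s; Re = 1.589e+05; ε/D = 1.99e-05; Haaland → f = 0.01632; ΔP_B = f(L/D)(ρV²/2) = 1.362e+04 Pa.
ΔP_A/ΔP_B = 3.495e+05/1.362e+04 = 25.7.

ΔP_A/ΔP_B ≈ 25.7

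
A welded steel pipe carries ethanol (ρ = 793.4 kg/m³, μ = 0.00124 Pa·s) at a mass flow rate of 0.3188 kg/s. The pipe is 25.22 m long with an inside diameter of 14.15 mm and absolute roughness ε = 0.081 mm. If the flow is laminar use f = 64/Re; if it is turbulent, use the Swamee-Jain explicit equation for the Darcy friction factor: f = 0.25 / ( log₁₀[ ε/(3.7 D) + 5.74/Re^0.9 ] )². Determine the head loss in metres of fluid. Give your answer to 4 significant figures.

A = πD²/4 = π(0.01415)²/4 = 0.0001573 m²; mean velocity V = ṁ/(ρA) = 0.3188/(793.4 · 0.0001573) = 2.555 m/s.
Reynolds number Re = ρVD/μ = 793.4 · 2.555 · 0.01415 / 0.00124 = 2.313e+04.
Re > 4000 → turbulent. Relative roughness ε/D = 8.1e-05/0.01415 = 0.00572. Swamee-Jain: f = 0.25/(log₁₀[0.00572/3.7 + 5.74/2.313e+04^0.9])² = 0.25/(log₁₀[0.00155 + 0.000678])² = 0.25/(-2.653)² = 0.03553.
Darcy-Weisbach: ΔP = f(L/D)(ρV²/2) = 0.03553·(25.22/0.01415)·(793.4·2.555²/2) = 0.03553·1782·2590 = 1.64e+05 Pa.
Head loss h_f = ΔP/(ρg) = 1.64e+05/(793.4·9.81) = 21.07 m.

h_f ≈ 21.07 m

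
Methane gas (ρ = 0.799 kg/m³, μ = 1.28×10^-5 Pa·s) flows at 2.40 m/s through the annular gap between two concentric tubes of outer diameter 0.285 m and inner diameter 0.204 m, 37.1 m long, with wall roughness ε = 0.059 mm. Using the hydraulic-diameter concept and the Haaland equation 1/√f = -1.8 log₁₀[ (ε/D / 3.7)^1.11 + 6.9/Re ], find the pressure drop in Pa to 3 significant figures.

Hydraulic diameter D_h = 4A/P = D_o - D_i = 0.285 - 0.204 = 0.081 m.
Re = ρVD_h/μ = 0.799·2.4·0.081/1.28e-05 = 1.213e+04.
ε/D_h = 5.9e-05/0.081 = 0.000728; Haaland gives 1/√f = -1.8 log₁₀[7.7e-05+0.000569] = 5.742, so f = 0.03033.
ΔP = f(L/D_h)(ρV²/2) = 0.03033·37.1/0.081·2.301 = 31.97 Pa.

ΔP ≈ 32.0 Pa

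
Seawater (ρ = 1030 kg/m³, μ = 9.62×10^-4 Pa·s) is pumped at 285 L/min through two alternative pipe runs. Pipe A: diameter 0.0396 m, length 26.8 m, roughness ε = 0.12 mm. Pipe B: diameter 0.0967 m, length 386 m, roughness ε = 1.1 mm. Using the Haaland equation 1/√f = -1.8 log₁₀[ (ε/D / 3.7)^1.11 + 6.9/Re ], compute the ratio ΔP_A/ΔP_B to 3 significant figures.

ΔP_A/ΔP_B ≈ 4.03

Pipe A: V = Q/A = 0.00475/0.001232 = 3.857 m/s; Re = 1.635e+05; ε/D = 0.00303; Haaland → f = 0.02702; ΔP_A = f(L/D)(ρV²/2) = 1.401e+05 Pa.
Pipe B: V = Q/A = 0.00475/0.007344 = 0.6468 m/s; Re = 6.696e+04; ε/D = 0.0114; Haaland → f = 0.04046; ΔP_B = f(L/D)(ρV²/2) = 3.479e+04 Pa.
ΔP_A/ΔP_B = 1.401e+05/3.479e+04 = 4.03.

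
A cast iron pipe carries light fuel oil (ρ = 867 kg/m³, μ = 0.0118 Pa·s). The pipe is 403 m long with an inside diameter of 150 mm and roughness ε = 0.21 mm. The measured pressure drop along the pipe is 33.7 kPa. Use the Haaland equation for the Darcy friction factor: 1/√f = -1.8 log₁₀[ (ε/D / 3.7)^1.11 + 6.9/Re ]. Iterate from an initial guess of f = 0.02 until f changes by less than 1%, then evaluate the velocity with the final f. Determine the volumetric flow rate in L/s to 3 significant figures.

Q ≈ 16.7 L/s

Rearranging Darcy-Weisbach: V = √(2·ΔP·D/(f·L·ρ)). With ε/D = 0.00021/0.15 = 0.0014, iterate starting from f = 0.02:
  f = 0.02 → V = √(2·3.37e+04·0.15/(0.02·403·867)) = 1.203 m/s; Re = ρVD/μ = 1.326e+04; f → 0.03076
  f = 0.03076 → V = 0.9699 m/s; Re = 1.069e+04; f → 0.03223
  f = 0.03223 → V = 0.9475 m/s; Re = 1.044e+04; f → 0.0324
Converged (Δf/f < 1%). With the final f = 0.0324: V = √(2·3.37e+04·0.15/(0.0324·403·867)) = 0.945 m/s.
Q = V·A = 0.945·(π/4·0.15²) = 0.0167 m³/s = 16.7 L/s.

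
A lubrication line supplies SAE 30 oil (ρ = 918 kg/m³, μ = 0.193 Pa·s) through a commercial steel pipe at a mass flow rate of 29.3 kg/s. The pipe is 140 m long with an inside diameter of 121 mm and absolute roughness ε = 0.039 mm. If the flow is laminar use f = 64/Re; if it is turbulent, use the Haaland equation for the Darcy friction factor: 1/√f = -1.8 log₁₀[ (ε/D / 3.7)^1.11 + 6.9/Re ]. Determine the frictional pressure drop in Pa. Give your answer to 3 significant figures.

A = πD²/4 = π(0.121)²/4 = 0.0115 m²; mean velocity V = ṁ/(ρA) = 29.3/(918 · 0.0115) = 2.776 m/s.
Reynolds number Re = ρVD/μ = 918 · 2.776 · 0.121 / 0.193 = 1597.
Re < 2300 → laminar flow, so f = 64/Re = 64/1597 = 0.04006 (the turbulent correlation is not needed).
Darcy-Weisbach: ΔP = f(L/D)(ρV²/2) = 0.04006·(140/0.121)·(918·2.776²/2) = 0.04006·1157·3536 = 1.639e+05 Pa.

ΔP ≈ 164000 Pa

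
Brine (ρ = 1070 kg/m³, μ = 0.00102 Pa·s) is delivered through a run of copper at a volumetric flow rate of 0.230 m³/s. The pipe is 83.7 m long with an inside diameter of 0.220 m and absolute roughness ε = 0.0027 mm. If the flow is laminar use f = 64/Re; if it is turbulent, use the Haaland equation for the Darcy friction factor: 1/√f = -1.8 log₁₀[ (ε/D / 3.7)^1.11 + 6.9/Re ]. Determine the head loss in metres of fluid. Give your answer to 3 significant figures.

Cross-sectional area A = πD²/4 = π(0.22)²/4 = 0.03801 m²; mean velocity V = Q/A = 0.23/0.03801 = 6.051 m/s.
Reynolds number Re = ρVD/μ = 1070 · 6.051 · 0.22 / 0.00102 = 1.396e+06.
Re > 4000 → turbulent. Relative roughness ε/D = 2.7e-06/0.22 = 1.23e-05. Haaland: 1/√f = -1.8 log₁₀[(1.23e-05/3.7)^1.11 + 6.9/1.396e+06] = -1.8 log₁₀[8.28e-07 + 4.94e-06] = 9.43, so f = 0.01125.
Darcy-Weisbach: ΔP = f(L/D)(ρV²/2) = 0.01125·(83.7/0.22)·(1070·6.051²/2) = 0.01125·380.5·1.959e+04 = 8.38e+04 Pa.
Head loss h_f = ΔP/(ρg) = 8.38e+04/(1070·9.81) = 7.98 m.

h_f ≈ 7.98 m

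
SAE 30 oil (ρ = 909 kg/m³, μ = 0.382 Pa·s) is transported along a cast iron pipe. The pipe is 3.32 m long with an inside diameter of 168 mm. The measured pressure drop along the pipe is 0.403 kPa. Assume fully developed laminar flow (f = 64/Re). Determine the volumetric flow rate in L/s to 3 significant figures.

Q ≈ 6.21 L/s

For laminar flow, f = 64/Re with Re = ρVD/μ, so Darcy-Weisbach reduces to ΔP = 32μLV/D². Solving for V: V = ΔP·D²/(32μL) = 403·(0.168)²/(32·0.382·3.32) = 0.2803 m/s.
Check: Re = ρVD/μ = 909·0.2803·0.168/0.382 = 112 < 2300, so the laminar assumption holds.
Q = V·A = 0.2803·(π/4·0.168²) = 0.006213 m³/s = 6.21 L/s.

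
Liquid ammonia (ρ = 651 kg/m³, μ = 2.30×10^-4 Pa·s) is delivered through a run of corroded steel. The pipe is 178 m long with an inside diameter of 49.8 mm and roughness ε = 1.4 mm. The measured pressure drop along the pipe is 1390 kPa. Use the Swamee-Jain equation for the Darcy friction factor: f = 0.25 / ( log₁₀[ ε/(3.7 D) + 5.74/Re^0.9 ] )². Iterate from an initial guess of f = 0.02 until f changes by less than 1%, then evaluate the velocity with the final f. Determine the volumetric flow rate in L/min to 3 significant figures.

Rearranging Darcy-Weisbach: V = √(2·ΔP·D/(f·L·ρ)). With ε/D = 0.0014/0.0498 = 0.0281, iterate starting from f = 0.02:
  f = 0.02 → V = √(2·1.39e+06·0.0498/(0.02·178·651)) = 7.729 m/s; Re = ρVD/μ = 1.089e+06; f → 0.05572
  f = 0.05572 → V = 4.63 m/s; Re = 6.527e+05; f → 0.05576
Converged (Δf/f < 1%). With the final f = 0.05576: V = √(2·1.39e+06·0.0498/(0.05576·178·651)) = 4.629 m/s.
Q = V·A = 4.629·(π/4·0.0498²) = 0.009016 m³/s = 541 L/min.

Q ≈ 541 L/min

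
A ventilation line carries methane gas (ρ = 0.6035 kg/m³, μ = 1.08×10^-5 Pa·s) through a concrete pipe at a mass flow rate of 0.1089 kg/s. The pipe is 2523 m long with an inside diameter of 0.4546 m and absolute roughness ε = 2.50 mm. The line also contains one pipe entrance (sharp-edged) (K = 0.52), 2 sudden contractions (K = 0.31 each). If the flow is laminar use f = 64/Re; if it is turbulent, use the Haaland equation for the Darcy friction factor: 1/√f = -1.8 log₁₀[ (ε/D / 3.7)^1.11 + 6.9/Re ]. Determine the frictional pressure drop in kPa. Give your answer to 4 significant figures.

ΔP ≈ 0.07080 kPa

A = πD²/4 = π(0.4546)²/4 = 0.1623 m²; mean velocity V = ṁ/(ρA) = 0.1089/(0.6035 · 0.1623) = 1.112 m/s.
Reynolds number Re = ρVD/μ = 0.6035 · 1.112 · 0.4546 / 1.08e-05 = 2.824e+04.
Re > 4000 → turbulent. Relative roughness ε/D = 0.0025/0.4546 = 0.0055. Haaland: 1/√f = -1.8 log₁₀[(0.0055/3.7)^1.11 + 6.9/2.824e+04] = -1.8 log₁₀[0.000726 + 0.000244] = 5.423, so f = 0.034.
Total minor-loss coefficient ΣK = 1·0.52 + 2·0.31 = 1.14.
ΔP = [f·L/D + ΣK]·(ρV²/2) = [0.034·2523/0.4546 + 1.14]·(0.6035·1.112²/2) = [188.7 + 1.14]·0.373 = 70.8 Pa.
ΔP = 70.8 Pa = 0.07080 kPa.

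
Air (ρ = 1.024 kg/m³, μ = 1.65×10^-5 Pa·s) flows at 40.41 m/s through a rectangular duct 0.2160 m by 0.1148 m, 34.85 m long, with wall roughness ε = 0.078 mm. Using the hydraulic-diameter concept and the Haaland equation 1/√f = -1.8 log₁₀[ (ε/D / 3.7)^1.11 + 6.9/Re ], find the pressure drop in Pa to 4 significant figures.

ΔP ≈ 3489 Pa

Hydraulic diameter D_h = 4A/P = 4·(0.216·0.1148)/(2·(0.216+0.1148)) = 0.09919/0.6616 = 0.1499 m.
Re = ρVD_h/μ = 1.024·40.41·0.1499/1.65e-05 = 3.76e+05.
ε/D_h = 7.8e-05/0.1499 = 0.00052; Haaland gives 1/√f = -1.8 log₁₀[5.3e-05+1.84e-05] = 7.464, so f = 0.01795.
ΔP = f(L/D_h)(ρV²/2) = 0.01795·34.85/0.1499·836.1 = 3489 Pa.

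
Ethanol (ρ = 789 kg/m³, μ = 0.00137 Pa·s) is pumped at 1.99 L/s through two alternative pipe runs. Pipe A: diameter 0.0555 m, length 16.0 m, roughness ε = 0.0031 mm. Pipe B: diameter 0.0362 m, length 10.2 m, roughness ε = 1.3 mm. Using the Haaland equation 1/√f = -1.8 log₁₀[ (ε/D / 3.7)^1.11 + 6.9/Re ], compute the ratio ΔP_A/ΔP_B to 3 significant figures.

Pipe A: V = Q/A = 0.00199/0.002419 = 0.8226 m/s; Re = 2.629e+04; ε/D = 5.59e-05; Haaland → f = 0.02417; ΔP_A = f(L/D)(ρV²/2) = 1860 Pa.
Pipe B: V = Q/A = 0.00199/0.001029 = 1.934 m/s; Re = 4.031e+04; ε/D = 0.0359; Haaland → f = 0.06252; ΔP_B = f(L/D)(ρV²/2) = 2.598e+04 Pa.
ΔP_A/ΔP_B = 1860/2.598e+04 = 0.0716.

ΔP_A/ΔP_B ≈ 0.0716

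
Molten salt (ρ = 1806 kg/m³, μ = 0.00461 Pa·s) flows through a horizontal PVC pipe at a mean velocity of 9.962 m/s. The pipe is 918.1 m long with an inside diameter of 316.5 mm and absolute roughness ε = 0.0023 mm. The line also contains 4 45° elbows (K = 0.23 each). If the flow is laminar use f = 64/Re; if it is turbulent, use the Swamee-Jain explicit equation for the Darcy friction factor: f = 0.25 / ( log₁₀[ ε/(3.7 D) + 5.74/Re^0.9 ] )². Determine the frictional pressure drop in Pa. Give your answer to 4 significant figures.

ΔP ≈ 3049000 Pa

Reynolds number Re = ρVD/μ = 1806 · 9.962 · 0.3165 / 0.00461 = 1.235e+06.
Re > 4000 → turbulent. Relative roughness ε/D = 2.3e-06/0.3165 = 7.27e-06. Swamee-Jain: f = 0.25/(log₁₀[7.27e-06/3.7 + 5.74/1.235e+06^0.9])² = 0.25/(log₁₀[1.96e-06 + 1.89e-05])² = 0.25/(-4.681)² = 0.01141.
Total minor-loss coefficient ΣK = 4·0.23 = 0.92.
ΔP = [f·L/D + ΣK]·(ρV²/2) = [0.01141·918.1/0.3165 + 0.92]·(1806·9.962²/2) = [33.1 + 0.92]·8.962e+04 = 3.049e+06 Pa.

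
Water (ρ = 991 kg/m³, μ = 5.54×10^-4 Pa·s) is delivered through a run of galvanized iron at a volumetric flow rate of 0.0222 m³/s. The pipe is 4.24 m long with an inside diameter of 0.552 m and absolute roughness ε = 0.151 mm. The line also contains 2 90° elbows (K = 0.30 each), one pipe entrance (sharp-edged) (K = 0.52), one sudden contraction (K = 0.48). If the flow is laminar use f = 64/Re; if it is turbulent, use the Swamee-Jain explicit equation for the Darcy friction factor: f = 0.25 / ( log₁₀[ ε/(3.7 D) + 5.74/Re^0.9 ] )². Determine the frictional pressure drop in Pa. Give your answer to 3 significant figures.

Cross-sectional area A = πD²/4 = π(0.552)²/4 = 0.2393 m²; mean velocity V = Q/A = 0.0222/0.2393 = 0.09277 m/s.
Reynolds number Re = ρVD/μ = 991 · 0.09277 · 0.552 / 0.000554 = 9.16e+04.
Re > 4000 → turbulent. Relative roughness ε/D = 0.000151/0.552 = 0.000274. Swamee-Jain: f = 0.25/(log₁₀[0.000274/3.7 + 5.74/9.16e+04^0.9])² = 0.25/(log₁₀[7.39e-05 + 0.000196])² = 0.25/(-3.568)² = 0.01964.
Total minor-loss coefficient ΣK = 2·0.3 + 1·0.52 + 1·0.48 = 1.6.
ΔP = [f·L/D + ΣK]·(ρV²/2) = [0.01964·4.24/0.552 + 1.6]·(991·0.09277²/2) = [0.1508 + 1.6]·4.264 = 7.466 Pa.

ΔP ≈ 7.47 Pa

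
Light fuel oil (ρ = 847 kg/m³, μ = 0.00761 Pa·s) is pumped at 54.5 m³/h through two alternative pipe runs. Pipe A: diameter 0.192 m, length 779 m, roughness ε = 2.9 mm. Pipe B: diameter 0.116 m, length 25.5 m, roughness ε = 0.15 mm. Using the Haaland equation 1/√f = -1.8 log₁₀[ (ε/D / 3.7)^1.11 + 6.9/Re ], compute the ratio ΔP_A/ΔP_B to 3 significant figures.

ΔP_A/ΔP_B ≈ 4.10

Pipe A: V = Q/A = 0.01514/0.02895 = 0.5229 m/s; Re = 1.117e+04; ε/D = 0.0151; Haaland → f = 0.04763; ΔP_A = f(L/D)(ρV²/2) = 2.237e+04 Pa.
Pipe B: V = Q/A = 0.01514/0.01057 = 1.432 m/s; Re = 1.849e+04; ε/D = 0.00129; Haaland → f = 0.0286; ΔP_B = f(L/D)(ρV²/2) = 5464 Pa.
ΔP_A/ΔP_B = 2.237e+04/5464 = 4.10.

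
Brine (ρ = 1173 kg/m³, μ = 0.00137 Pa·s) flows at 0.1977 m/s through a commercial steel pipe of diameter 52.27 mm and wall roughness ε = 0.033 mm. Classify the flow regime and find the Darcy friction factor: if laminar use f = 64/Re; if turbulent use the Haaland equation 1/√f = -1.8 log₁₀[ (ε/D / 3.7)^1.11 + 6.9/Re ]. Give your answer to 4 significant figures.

Re = ρVD/μ = 1173·0.1977·0.05227/0.00137 = 8848.
Re > 4000 → turbulent. ε/D = 3.3e-05/0.05227 = 0.000631; Haaland: 1/√f = -1.8 log₁₀[6.57e-05 + 0.00078] = 5.531, so f = 0.03269.

f ≈ 0.03269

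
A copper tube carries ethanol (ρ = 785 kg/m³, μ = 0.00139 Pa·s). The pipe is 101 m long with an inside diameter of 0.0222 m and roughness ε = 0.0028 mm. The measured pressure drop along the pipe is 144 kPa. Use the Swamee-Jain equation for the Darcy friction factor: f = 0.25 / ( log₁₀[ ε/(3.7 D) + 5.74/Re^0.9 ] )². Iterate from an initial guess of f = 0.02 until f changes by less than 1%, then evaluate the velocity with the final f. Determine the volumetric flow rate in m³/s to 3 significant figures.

Rearranging Darcy-Weisbach: V = √(2·ΔP·D/(f·L·ρ)). With ε/D = 2.8e-06/0.0222 = 0.000126, iterate starting from f = 0.02:
  f = 0.02 → V = √(2·1.44e+05·0.0222/(0.02·101·785)) = 2.008 m/s; Re = ρVD/μ = 2.518e+04; f → 0.02474
  f = 0.02474 → V = 1.806 m/s; Re = 2.264e+04; f → 0.02536
  f = 0.02536 → V = 1.783 m/s; Re = 2.236e+04; f → 0.02544
Converged (Δf/f < 1%). With the final f = 0.02544: V = √(2·1.44e+05·0.0222/(0.02544·101·785)) = 1.78 m/s.
Q = V·A = 1.78·(π/4·0.0222²) = 0.0006892 m³/s = 6.89×10^-4 m³/s.

Q ≈ 6.89×10^-4 m³/s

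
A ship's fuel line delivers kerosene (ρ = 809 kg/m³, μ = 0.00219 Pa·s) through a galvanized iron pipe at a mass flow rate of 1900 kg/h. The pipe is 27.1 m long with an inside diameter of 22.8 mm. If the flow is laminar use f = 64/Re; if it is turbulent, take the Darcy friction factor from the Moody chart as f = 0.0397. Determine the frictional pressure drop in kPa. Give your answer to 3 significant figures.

ΔP ≈ 48.7 kPa

ṁ = 1900 kg/h = 1900/3600 = 0.5278 kg/s.
A = πD²/4 = π(0.0228)²/4 = 0.0004083 m²; mean velocity V = ṁ/(ρA) = 0.5278/(809 · 0.0004083) = 1.598 m/s.
Reynolds number Re = ρVD/μ = 809 · 1.598 · 0.0228 / 0.00219 = 1.346e+04.
Re > 4000 → turbulent; use the Moody-chart value f = 0.0397.
Darcy-Weisbach: ΔP = f(L/D)(ρV²/2) = 0.0397·(27.1/0.0228)·(809·1.598²/2) = 0.0397·1189·1033 = 4.873e+04 Pa.
ΔP = 4.873e+04 Pa = 48.7 kPa.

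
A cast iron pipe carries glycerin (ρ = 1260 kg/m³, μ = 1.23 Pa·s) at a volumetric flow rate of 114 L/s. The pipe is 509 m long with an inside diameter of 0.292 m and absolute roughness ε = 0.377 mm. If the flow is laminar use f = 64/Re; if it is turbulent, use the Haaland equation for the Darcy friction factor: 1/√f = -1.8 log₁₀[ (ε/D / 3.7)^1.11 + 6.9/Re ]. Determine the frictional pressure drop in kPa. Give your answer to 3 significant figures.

Q = 114 L/s = 114/1000 = 0.114 m³/s.
Cross-sectional area A = πD²/4 = π(0.292)²/4 = 0.06697 m²; mean velocity V = Q/A = 0.114/0.06697 = 1.702 m/s.
Reynolds number Re = ρVD/μ = 1260 · 1.702 · 0.292 / 1.23 = 509.2.
Re < 2300 → laminar flow, so f = 64/Re = 64/509.2 = 0.1257 (the turbulent correlation is not needed).
Darcy-Weisbach: ΔP = f(L/D)(ρV²/2) = 0.1257·(509/0.292)·(1260·1.702²/2) = 0.1257·1743·1826 = 4e+05 Pa.
ΔP = 4e+05 Pa = 400 kPa.

ΔP ≈ 400 kPa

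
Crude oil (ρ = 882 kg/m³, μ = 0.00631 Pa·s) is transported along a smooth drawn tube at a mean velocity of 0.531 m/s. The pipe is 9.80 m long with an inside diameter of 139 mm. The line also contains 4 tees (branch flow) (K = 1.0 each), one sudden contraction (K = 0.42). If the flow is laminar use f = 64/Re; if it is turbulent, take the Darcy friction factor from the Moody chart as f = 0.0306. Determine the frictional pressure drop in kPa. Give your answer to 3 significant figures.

Reynolds number Re = ρVD/μ = 882 · 0.531 · 0.139 / 0.00631 = 1.032e+04.
Re > 4000 → turbulent; use the Moody-chart value f = 0.0306.
Total minor-loss coefficient ΣK = 4·1 + 1·0.42 = 4.42.
ΔP = [f·L/D + ΣK]·(ρV²/2) = [0.0306·9.8/0.139 + 4.42]·(882·0.531²/2) = [2.157 + 4.42]·124.3 = 817.9 Pa.
ΔP = 817.9 Pa = 0.818 kPa.

ΔP ≈ 0.818 kPa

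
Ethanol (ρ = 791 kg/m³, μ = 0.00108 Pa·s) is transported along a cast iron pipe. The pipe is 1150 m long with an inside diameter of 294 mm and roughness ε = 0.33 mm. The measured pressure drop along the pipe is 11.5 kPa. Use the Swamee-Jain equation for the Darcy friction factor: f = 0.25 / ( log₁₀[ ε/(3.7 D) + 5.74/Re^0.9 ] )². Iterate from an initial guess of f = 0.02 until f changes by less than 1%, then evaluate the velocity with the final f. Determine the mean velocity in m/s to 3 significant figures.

V ≈ 0.577 m/s

Rearranging Darcy-Weisbach: V = √(2·ΔP·D/(f·L·ρ)). With ε/D = 0.00033/0.294 = 0.00112, iterate starting from f = 0.02:
  f = 0.02 → V = √(2·1.15e+04·0.294/(0.02·1150·791)) = 0.6097 m/s; Re = ρVD/μ = 1.313e+05; f → 0.02226
  f = 0.02226 → V = 0.5779 m/s; Re = 1.244e+05; f → 0.02235
Converged (Δf/f < 1%). With the final f = 0.02235: V = √(2·1.15e+04·0.294/(0.02235·1150·791)) = 0.5767 m/s.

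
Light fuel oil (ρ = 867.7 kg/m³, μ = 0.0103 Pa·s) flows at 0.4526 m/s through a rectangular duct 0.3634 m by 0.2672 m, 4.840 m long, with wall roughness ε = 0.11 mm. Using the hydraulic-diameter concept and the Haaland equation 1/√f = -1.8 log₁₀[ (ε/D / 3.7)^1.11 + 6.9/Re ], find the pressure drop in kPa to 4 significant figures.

ΔP ≈ 0.04195 kPa

Hydraulic diameter D_h = 4A/P = 4·(0.3634·0.2672)/(2·(0.3634+0.2672)) = 0.3884/1.261 = 0.308 m.
Re = ρVD_h/μ = 867.7·0.4526·0.308/0.0103 = 1.174e+04.
ε/D_h = 0.00011/0.308 = 0.000357; Haaland gives 1/√f = -1.8 log₁₀[3.49e-05+0.000588] = 5.77, so f = 0.03003.
ΔP = f(L/D_h)(ρV²/2) = 0.03003·4.84/0.308·88.87 = 41.95 Pa.
ΔP = 0.04195 kPa.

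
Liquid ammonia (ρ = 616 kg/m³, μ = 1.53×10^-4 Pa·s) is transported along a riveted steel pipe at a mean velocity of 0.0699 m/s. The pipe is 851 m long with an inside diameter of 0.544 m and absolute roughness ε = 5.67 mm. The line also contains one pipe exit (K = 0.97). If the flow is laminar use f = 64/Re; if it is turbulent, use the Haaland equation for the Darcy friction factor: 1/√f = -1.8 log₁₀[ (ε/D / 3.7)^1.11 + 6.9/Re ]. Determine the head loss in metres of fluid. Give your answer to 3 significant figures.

Reynolds number Re = ρVD/μ = 616 · 0.0699 · 0.544 / 0.000153 = 1.531e+05.
Re > 4000 → turbulent. Relative roughness ε/D = 0.00567/0.544 = 0.0104. Haaland: 1/√f = -1.8 log₁₀[(0.0104/3.7)^1.11 + 6.9/1.531e+05] = -1.8 log₁₀[0.00148 + 4.51e-05] = 5.072, so f = 0.03888.
Total minor-loss coefficient ΣK = 1·0.97 = 0.97.
ΔP = [f·L/D + ΣK]·(ρV²/2) = [0.03888·851/0.544 + 0.97]·(616·0.0699²/2) = [60.81 + 0.97]·1.505 = 92.98 Pa.
Head loss h_f = ΔP/(ρg) = 92.98/(616·9.81) = 0.0154 m.

h_f ≈ 0.0154 m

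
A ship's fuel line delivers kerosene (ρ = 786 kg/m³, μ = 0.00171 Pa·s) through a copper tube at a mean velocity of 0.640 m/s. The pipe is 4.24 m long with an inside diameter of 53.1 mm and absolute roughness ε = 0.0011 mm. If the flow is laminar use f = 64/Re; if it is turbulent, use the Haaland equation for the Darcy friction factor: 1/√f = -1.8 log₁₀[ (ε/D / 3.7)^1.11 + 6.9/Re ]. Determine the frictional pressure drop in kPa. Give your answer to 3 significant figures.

Reynolds number Re = ρVD/μ = 786 · 0.64 · 0.0531 / 0.00171 = 1.562e+04.
Re > 4000 → turbulent. Relative roughness ε/D = 1.1e-06/0.0531 = 2.07e-05. Haaland: 1/√f = -1.8 log₁₀[(2.07e-05/3.7)^1.11 + 6.9/1.562e+04] = -1.8 log₁₀[1.48e-06 + 0.000442] = 6.036, so f = 0.02745.
Darcy-Weisbach: ΔP = f(L/D)(ρV²/2) = 0.02745·(4.24/0.0531)·(786·0.64²/2) = 0.02745·79.85·161 = 352.8 Pa.
ΔP = 352.8 Pa = 0.353 kPa.

ΔP ≈ 0.353 kPa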